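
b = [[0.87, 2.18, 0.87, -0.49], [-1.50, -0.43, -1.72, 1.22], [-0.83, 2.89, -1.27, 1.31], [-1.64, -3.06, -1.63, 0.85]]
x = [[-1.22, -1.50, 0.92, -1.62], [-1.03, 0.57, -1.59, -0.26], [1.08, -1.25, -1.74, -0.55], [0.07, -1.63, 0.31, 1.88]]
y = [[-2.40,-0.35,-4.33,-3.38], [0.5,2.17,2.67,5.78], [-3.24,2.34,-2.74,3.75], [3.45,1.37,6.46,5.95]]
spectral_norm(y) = 12.77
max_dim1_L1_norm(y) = 17.23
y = b @ x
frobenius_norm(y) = 14.49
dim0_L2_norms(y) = [5.33, 3.49, 8.67, 9.71]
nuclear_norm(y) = 19.88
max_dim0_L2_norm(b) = 4.76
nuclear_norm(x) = 9.50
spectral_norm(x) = 2.73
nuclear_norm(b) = 9.07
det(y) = -0.03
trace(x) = -0.51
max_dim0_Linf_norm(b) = 3.06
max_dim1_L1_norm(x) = 5.26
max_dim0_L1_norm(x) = 4.95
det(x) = 28.64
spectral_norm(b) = 5.18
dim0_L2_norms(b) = [2.53, 4.76, 2.83, 2.04]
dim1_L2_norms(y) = [6.0, 6.75, 6.13, 9.53]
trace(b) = 0.02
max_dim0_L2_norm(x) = 2.61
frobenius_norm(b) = 6.42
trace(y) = 2.98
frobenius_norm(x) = 4.85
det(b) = -0.00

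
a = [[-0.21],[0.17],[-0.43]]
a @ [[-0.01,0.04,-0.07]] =[[0.0, -0.01, 0.01],[-0.0, 0.01, -0.01],[0.00, -0.02, 0.03]]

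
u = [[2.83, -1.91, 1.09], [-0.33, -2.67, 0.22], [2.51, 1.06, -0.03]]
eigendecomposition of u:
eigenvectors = [[-0.83, 0.24, 0.35],[0.02, -0.13, 0.75],[-0.56, -0.96, -0.56]]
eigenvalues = [3.62, -0.5, -2.99]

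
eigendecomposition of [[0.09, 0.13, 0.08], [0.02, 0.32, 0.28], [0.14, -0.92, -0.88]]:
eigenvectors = [[-0.06, 0.73, 0.28], [-0.29, 0.56, -0.64], [0.96, -0.4, 0.72]]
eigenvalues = [-0.61, 0.15, -0.0]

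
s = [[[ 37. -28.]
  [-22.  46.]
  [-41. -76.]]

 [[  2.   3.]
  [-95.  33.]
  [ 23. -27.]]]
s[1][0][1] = 3.0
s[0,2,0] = -41.0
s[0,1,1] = 46.0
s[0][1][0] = -22.0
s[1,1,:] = [-95.0, 33.0]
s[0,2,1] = -76.0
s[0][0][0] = 37.0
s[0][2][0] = -41.0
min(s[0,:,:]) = -76.0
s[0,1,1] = 46.0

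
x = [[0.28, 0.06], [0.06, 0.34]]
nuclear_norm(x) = 0.62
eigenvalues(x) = [0.24, 0.38]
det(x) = 0.09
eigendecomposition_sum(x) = [[0.18, -0.11], [-0.11, 0.07]] + [[0.1, 0.17],[0.17, 0.27]]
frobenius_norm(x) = 0.45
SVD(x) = [[0.53, 0.85], [0.85, -0.53]] @ diag([0.3770820393249938, 0.2429179606750063]) @ [[0.53, 0.85], [0.85, -0.53]]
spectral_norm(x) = 0.38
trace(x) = 0.62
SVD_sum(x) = [[0.10, 0.17], [0.17, 0.27]] + [[0.18, -0.11], [-0.11, 0.07]]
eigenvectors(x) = [[-0.85, -0.53], [0.53, -0.85]]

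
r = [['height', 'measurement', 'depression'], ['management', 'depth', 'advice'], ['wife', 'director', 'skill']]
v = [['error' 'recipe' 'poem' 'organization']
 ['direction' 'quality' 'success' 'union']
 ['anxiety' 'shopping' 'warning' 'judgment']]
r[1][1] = 'depth'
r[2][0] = 'wife'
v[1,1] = 'quality'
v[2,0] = 'anxiety'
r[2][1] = 'director'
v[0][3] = 'organization'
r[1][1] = 'depth'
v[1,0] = 'direction'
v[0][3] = 'organization'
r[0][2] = 'depression'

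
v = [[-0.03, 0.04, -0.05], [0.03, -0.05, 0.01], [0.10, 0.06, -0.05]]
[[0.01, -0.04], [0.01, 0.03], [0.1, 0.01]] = v@[[0.67, 0.40],[0.19, -0.30],[-0.36, 0.24]]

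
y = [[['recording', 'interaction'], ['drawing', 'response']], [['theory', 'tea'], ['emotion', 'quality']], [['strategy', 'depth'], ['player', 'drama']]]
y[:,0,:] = [['recording', 'interaction'], ['theory', 'tea'], ['strategy', 'depth']]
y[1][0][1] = 'tea'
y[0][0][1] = 'interaction'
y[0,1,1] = 'response'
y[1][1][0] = 'emotion'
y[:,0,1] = ['interaction', 'tea', 'depth']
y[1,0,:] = ['theory', 'tea']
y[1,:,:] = [['theory', 'tea'], ['emotion', 'quality']]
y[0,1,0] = 'drawing'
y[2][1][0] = 'player'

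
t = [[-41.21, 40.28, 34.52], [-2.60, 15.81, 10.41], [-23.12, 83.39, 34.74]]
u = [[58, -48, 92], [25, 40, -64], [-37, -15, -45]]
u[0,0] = 58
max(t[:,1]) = 83.39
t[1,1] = 15.81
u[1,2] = -64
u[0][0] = 58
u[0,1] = -48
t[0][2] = 34.52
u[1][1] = 40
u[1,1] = 40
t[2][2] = 34.74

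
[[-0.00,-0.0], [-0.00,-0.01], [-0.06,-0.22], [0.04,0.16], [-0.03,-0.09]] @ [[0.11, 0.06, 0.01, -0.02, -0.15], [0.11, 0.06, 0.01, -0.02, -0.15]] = [[0.00, 0.00, 0.0, 0.0, 0.0],  [-0.00, -0.00, -0.00, 0.00, 0.0],  [-0.03, -0.02, -0.00, 0.01, 0.04],  [0.02, 0.01, 0.0, -0.00, -0.03],  [-0.01, -0.01, -0.0, 0.00, 0.02]]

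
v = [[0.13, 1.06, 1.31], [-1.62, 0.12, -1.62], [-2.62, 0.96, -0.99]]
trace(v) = -0.74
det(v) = 1.36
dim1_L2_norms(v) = [1.69, 2.29, 2.96]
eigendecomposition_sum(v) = [[0.04+1.01j, 0.49-0.39j, (0.68+0.43j)], [(-0.84-0.6j), (0.01+0.64j), (-0.78+0.28j)], [(-1.28+0.1j), 0.52+0.61j, -0.52+0.89j]] + [[0.04-1.01j, (0.49+0.39j), 0.68-0.43j], [-0.84+0.60j, 0.01-0.64j, -0.78-0.28j], [-1.28-0.10j, (0.52-0.61j), -0.52-0.89j]] + [[0.05-0.00j, 0.07+0.00j, (-0.05-0j)], [0.07-0.00j, 0.10+0.00j, -0.07-0.00j], [(-0.05+0j), (-0.08-0j), (0.05+0j)]]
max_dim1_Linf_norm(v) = 2.62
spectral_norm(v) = 3.68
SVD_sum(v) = [[0.52, -0.11, 0.34],[-1.84, 0.39, -1.19],[-2.36, 0.5, -1.53]] + [[-0.43, 1.1, 1.03], [0.15, -0.37, -0.35], [-0.21, 0.53, 0.49]] + [[0.05, 0.07, -0.05], [0.07, 0.1, -0.08], [-0.05, -0.07, 0.05]]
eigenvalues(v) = [(-0.47+2.54j), (-0.47-2.54j), (0.2+0j)]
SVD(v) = [[-0.17, 0.86, 0.48], [0.61, -0.29, 0.74], [0.78, 0.41, -0.47]] @ diag([3.680171767052622, 1.816822313888579, 0.20345133262116055]) @ [[-0.83, 0.17, -0.54], [-0.28, 0.7, 0.65], [0.49, 0.69, -0.53]]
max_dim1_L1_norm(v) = 4.57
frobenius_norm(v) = 4.11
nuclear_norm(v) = 5.70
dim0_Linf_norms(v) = [2.62, 1.06, 1.62]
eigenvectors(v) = [[(-0.02+0.52j),-0.02-0.52j,(-0.49+0j)], [-0.41-0.34j,(-0.41+0.34j),-0.69+0.00j], [(-0.67+0j),-0.67-0.00j,(0.53+0j)]]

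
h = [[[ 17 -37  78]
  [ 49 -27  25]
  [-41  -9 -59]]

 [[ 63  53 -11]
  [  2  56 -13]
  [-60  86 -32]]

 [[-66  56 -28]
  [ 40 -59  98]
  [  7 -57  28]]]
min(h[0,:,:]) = -59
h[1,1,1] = 56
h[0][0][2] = 78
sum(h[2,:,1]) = -60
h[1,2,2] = -32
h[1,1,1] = 56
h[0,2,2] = -59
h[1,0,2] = -11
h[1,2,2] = -32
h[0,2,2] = -59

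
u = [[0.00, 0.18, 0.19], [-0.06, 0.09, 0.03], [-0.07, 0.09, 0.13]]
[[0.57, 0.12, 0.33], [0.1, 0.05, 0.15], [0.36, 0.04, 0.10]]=u @ [[0.21,  0.21,  0.73], [0.39,  0.64,  2.22], [2.61,  0.01,  -0.35]]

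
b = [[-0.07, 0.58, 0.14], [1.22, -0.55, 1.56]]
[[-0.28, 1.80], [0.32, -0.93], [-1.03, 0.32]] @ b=[[2.22, -1.15, 2.77], [-1.16, 0.70, -1.41], [0.46, -0.77, 0.36]]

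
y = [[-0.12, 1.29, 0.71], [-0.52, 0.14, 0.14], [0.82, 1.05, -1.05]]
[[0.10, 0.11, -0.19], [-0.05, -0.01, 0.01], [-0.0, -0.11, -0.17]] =y@[[0.14, 0.07, -0.07], [0.02, 0.00, -0.14], [0.13, 0.16, -0.03]]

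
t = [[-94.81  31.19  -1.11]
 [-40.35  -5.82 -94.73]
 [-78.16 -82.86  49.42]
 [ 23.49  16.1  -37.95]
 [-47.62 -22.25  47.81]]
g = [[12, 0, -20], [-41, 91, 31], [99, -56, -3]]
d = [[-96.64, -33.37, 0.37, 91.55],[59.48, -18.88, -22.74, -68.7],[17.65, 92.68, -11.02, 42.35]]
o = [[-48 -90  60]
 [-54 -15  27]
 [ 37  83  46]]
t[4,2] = 47.81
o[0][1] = -90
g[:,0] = [12, -41, 99]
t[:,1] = [31.19, -5.82, -82.86, 16.1, -22.25]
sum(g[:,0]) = 70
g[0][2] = -20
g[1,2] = 31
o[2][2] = 46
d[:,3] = [91.55, -68.7, 42.35]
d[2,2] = -11.02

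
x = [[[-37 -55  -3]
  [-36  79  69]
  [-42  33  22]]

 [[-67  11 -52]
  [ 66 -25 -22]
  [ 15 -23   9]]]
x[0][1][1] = 79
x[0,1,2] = 69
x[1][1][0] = 66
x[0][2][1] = 33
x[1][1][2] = -22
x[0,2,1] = 33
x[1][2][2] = 9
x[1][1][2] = -22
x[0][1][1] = 79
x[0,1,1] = 79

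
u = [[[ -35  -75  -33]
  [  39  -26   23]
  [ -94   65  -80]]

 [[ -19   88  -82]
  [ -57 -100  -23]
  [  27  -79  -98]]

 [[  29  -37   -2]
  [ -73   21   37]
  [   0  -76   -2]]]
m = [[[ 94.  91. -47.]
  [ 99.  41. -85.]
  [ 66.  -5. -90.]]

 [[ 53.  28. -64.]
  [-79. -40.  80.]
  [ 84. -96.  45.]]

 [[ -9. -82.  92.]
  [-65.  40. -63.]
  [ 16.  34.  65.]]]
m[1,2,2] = 45.0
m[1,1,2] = 80.0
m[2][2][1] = 34.0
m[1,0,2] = -64.0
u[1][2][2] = -98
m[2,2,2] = 65.0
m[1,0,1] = 28.0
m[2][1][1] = 40.0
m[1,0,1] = 28.0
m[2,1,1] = 40.0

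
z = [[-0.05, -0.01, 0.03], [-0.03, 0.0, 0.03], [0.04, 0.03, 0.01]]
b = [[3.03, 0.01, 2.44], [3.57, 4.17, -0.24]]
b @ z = [[-0.05, 0.04, 0.12], [-0.31, -0.04, 0.23]]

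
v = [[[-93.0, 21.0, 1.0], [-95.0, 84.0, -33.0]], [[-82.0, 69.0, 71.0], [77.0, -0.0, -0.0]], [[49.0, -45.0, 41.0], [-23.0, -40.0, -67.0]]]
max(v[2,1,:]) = -23.0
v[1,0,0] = -82.0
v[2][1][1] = -40.0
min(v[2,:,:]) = -67.0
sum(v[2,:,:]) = -85.0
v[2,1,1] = -40.0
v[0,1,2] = -33.0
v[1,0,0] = -82.0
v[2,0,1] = -45.0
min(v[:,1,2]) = -67.0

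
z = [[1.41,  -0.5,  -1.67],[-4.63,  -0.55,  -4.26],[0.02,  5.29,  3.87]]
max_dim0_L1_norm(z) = 9.8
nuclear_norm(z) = 14.30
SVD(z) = [[0.13, -0.27, 0.95],  [0.66, 0.74, 0.12],  [-0.74, 0.61, 0.27]] @ diag([7.868306401381693, 4.839482178388019, 1.5951697774972422]) @ [[-0.37, -0.55, -0.75],  [-0.79, 0.62, -0.07],  [0.50, 0.56, -0.66]]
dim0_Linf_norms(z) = [4.63, 5.29, 4.26]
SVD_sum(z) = [[-0.37, -0.56, -0.75], [-1.91, -2.87, -3.89], [2.14, 3.21, 4.36]] + [[1.02,-0.80,0.09], [-2.82,2.21,-0.25], [-2.34,1.83,-0.20]] + [[0.76, 0.86, -1.00], [0.1, 0.11, -0.13], [0.22, 0.24, -0.29]]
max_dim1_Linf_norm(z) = 5.29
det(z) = 60.74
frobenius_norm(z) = 9.37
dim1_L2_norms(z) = [2.24, 6.32, 6.55]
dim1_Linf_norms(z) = [1.67, 4.63, 5.29]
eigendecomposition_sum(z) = [[2.77+0.00j,-1.16+0.00j,(-0.59+0j)], [(0.32+0j),(-0.13+0j),(-0.07+0j)], [-3.30+0.00j,(1.38+0j),0.70-0.00j]] + [[-0.68+0.48j, 0.33+0.69j, -0.54+0.47j], [(-2.47+0.2j), (-0.21+2.28j), (-2.1+0.39j)], [1.66+1.86j, (1.95-1.22j), (1.58+1.44j)]] + [[-0.68-0.48j, 0.33-0.69j, -0.54-0.47j], [(-2.47-0.2j), (-0.21-2.28j), -2.10-0.39j], [(1.66-1.86j), 1.95+1.22j, 1.58-1.44j]]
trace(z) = 4.73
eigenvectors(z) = [[(0.64+0j),-0.03+0.23j,-0.03-0.23j], [(0.07+0j),-0.41+0.55j,-0.41-0.55j], [-0.76+0.00j,(0.69+0j),(0.69-0j)]]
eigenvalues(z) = [(3.34+0j), (0.69+4.21j), (0.69-4.21j)]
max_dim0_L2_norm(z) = 5.99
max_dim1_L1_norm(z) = 9.44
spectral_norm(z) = 7.87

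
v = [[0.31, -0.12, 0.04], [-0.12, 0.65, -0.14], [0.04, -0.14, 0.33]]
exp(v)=[[1.38, -0.20, 0.07], [-0.20, 1.95, -0.23], [0.07, -0.23, 1.41]]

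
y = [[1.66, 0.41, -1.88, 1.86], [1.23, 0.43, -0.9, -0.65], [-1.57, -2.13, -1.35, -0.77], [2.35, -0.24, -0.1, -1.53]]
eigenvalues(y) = [(3.71+0j), (-2.61+0.66j), (-2.61-0.66j), (0.72+0j)]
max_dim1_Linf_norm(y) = 2.35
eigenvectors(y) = [[(-0.77+0j), -0.14-0.30j, (-0.14+0.3j), 0.32+0.00j], [-0.34+0.00j, (-0.21+0.2j), -0.21-0.20j, (-0.76+0j)], [(0.43+0j), -0.64+0.00j, -0.64-0.00j, (0.39+0j)], [(-0.34+0j), (-0.17+0.6j), -0.17-0.60j, (0.4+0j)]]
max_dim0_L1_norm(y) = 6.81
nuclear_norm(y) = 10.00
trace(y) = -0.79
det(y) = 19.26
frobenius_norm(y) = 5.50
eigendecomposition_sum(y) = [[2.34-0.00j, (0.91+0j), -1.05+0.00j, (0.87+0j)],[(1.03-0j), 0.40+0.00j, (-0.46+0j), (0.39+0j)],[-1.32+0.00j, (-0.51+0j), (0.59-0j), -0.49-0.00j],[(1.03-0j), (0.4+0j), (-0.46+0j), 0.38+0.00j]] + [[-0.37+0.08j, (-0.15-0.33j), (-0.43-0.37j), (0.44-0.32j)], [0.17+0.29j, -0.23+0.22j, (-0.18+0.47j), (-0.4-0.28j)], [(-0.16+0.71j), (-0.68-0.01j), -0.99+0.45j, -0.20-1.03j], [(0.62+0.34j), (-0.19+0.64j), (0.16+1.05j), -1.02-0.08j]] + [[(-0.37-0.08j),(-0.15+0.33j),(-0.43+0.37j),(0.44+0.32j)], [(0.17-0.29j),(-0.23-0.22j),-0.18-0.47j,(-0.4+0.28j)], [-0.16-0.71j,(-0.68+0.01j),-0.99-0.45j,-0.20+1.03j], [(0.62-0.34j),(-0.19-0.64j),(0.16-1.05j),(-1.02+0.08j)]] + [[0.06-0.00j,  (-0.21+0j),  (0.03+0j),  0.10-0.00j], [(-0.15+0j),  0.49-0.00j,  (-0.07-0j),  -0.24+0.00j], [(0.08-0j),  -0.25+0.00j,  (0.03+0j),  (0.12-0j)], [0.08-0.00j,  (-0.26+0j),  0.04+0.00j,  (0.13-0j)]]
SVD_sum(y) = [[2.05,0.87,-0.47,0.36], [1.19,0.50,-0.27,0.21], [-1.82,-0.77,0.42,-0.32], [1.58,0.67,-0.36,0.28]] + [[-0.54, 0.29, -0.58, 1.61], [0.17, -0.09, 0.19, -0.52], [0.04, -0.02, 0.04, -0.11], [0.61, -0.32, 0.66, -1.82]] + [[0.10, -0.65, -0.89, -0.17], [0.06, -0.39, -0.54, -0.1], [0.2, -1.33, -1.82, -0.35], [0.06, -0.39, -0.53, -0.10]] + [[0.05, -0.1, 0.06, 0.06], [-0.20, 0.41, -0.28, -0.24], [0.01, -0.02, 0.01, 0.01], [0.10, -0.2, 0.14, 0.12]]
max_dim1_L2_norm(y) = 3.15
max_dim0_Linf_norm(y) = 2.35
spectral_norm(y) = 3.80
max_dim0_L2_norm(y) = 3.5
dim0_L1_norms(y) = [6.81, 3.21, 4.23, 4.81]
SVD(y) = [[-0.61, -0.65, 0.41, 0.21],  [-0.35, 0.21, 0.25, -0.88],  [0.54, 0.04, 0.84, 0.03],  [-0.47, 0.73, 0.24, 0.43]] @ diag([3.803508809755729, 2.8126674657780515, 2.7164440441576225, 0.6628380013433184]) @ [[-0.89, -0.38, 0.20, -0.16], [0.30, -0.16, 0.32, -0.89], [0.09, -0.58, -0.79, -0.15], [0.34, -0.71, 0.47, 0.41]]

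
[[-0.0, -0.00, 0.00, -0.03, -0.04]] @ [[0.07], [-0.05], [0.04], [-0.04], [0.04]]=[[-0.0]]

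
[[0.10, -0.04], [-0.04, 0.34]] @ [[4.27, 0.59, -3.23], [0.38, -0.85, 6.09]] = [[0.41, 0.09, -0.57], [-0.04, -0.31, 2.2]]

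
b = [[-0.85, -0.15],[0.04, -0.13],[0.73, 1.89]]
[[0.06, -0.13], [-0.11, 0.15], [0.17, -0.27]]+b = [[-0.79, -0.28], [-0.07, 0.02], [0.9, 1.62]]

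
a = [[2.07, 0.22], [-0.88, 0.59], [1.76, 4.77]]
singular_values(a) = [5.18, 2.11]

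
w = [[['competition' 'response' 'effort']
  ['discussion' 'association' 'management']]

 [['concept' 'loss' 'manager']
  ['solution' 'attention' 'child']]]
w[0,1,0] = 'discussion'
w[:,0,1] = ['response', 'loss']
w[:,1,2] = ['management', 'child']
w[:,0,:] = [['competition', 'response', 'effort'], ['concept', 'loss', 'manager']]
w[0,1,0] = 'discussion'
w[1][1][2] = 'child'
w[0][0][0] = 'competition'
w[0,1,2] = 'management'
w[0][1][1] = 'association'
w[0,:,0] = ['competition', 'discussion']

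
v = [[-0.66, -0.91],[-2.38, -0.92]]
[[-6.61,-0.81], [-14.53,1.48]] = v @ [[4.58, -1.34], [3.94, 1.86]]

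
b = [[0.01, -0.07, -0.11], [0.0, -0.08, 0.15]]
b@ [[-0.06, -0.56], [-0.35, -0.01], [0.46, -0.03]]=[[-0.03, -0.00], [0.1, -0.0]]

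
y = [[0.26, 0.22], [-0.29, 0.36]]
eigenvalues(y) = [(0.31+0.25j), (0.31-0.25j)]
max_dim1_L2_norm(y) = 0.46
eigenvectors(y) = [[-0.13+0.64j, (-0.13-0.64j)], [-0.75+0.00j, (-0.75-0j)]]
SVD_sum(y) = [[-0.01, 0.01], [-0.28, 0.37]] + [[0.27, 0.21], [-0.01, -0.01]]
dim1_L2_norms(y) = [0.34, 0.46]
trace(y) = 0.62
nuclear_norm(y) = 0.80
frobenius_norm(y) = 0.57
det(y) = 0.16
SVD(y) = [[0.04, 1.0], [1.00, -0.04]] @ diag([0.46243656480719453, 0.34037100864985753]) @ [[-0.6, 0.80], [0.80, 0.60]]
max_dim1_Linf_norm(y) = 0.36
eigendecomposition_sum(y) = [[(0.13+0.16j), 0.11-0.14j],[-0.14+0.18j, 0.18+0.09j]] + [[0.13-0.16j, (0.11+0.14j)],  [-0.14-0.18j, 0.18-0.09j]]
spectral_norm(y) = 0.46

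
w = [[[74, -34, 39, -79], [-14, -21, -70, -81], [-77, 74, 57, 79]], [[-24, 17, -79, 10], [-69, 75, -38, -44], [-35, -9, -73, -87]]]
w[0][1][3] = -81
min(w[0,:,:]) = -81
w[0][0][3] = -79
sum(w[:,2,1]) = 65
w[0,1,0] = -14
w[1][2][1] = -9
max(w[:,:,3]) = 79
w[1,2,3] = -87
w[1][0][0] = -24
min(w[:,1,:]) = -81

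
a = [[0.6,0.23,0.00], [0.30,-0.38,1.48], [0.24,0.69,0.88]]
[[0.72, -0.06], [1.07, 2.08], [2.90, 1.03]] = a@ [[0.26, -0.01], [2.45, -0.22], [1.30, 1.35]]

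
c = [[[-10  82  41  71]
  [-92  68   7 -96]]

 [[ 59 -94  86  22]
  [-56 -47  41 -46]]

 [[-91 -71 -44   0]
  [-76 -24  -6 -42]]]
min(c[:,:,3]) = -96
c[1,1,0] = -56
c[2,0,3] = 0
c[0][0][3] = 71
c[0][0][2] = 41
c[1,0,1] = -94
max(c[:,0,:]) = 86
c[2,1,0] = -76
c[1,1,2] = 41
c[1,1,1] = -47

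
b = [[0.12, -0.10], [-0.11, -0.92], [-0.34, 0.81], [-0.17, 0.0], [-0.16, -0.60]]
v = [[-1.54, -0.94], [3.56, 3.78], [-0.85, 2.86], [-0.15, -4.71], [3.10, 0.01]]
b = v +[[1.66, 0.84], [-3.67, -4.70], [0.51, -2.05], [-0.02, 4.71], [-3.26, -0.61]]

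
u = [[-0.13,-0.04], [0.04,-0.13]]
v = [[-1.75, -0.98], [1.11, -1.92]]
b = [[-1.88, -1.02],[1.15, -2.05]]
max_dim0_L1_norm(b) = 3.07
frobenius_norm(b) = 3.18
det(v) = 4.45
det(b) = 5.03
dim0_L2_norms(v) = [2.07, 2.16]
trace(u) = -0.26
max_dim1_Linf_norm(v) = 1.92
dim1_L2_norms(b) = [2.14, 2.35]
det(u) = 0.02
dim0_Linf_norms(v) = [1.75, 1.92]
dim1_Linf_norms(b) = [1.88, 2.05]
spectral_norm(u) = 0.14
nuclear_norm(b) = 4.49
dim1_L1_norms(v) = [2.73, 3.03]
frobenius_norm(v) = 2.99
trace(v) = -3.67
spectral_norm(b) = 2.35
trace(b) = -3.93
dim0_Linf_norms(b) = [1.88, 2.05]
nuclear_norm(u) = 0.27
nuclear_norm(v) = 4.22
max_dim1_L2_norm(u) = 0.14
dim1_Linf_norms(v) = [1.75, 1.92]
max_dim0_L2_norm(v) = 2.16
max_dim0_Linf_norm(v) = 1.92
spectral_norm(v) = 2.22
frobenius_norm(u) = 0.19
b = v + u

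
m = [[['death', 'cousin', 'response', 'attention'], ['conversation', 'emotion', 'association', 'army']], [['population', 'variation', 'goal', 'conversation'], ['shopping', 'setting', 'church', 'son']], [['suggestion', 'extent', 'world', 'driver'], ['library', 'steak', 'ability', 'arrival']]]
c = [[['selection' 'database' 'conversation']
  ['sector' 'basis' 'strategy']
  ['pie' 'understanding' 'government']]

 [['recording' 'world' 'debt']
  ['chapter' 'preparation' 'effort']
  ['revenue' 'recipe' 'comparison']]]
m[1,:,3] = ['conversation', 'son']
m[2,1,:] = ['library', 'steak', 'ability', 'arrival']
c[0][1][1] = 'basis'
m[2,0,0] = 'suggestion'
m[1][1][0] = 'shopping'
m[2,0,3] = 'driver'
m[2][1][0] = 'library'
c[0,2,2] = 'government'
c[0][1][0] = 'sector'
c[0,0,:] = ['selection', 'database', 'conversation']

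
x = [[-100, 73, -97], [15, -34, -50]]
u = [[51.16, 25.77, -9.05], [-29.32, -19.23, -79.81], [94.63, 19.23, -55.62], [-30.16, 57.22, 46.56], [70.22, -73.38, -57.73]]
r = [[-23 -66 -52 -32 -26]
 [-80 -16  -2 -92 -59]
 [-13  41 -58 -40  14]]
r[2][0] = -13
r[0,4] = -26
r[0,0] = -23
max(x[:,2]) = -50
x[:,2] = [-97, -50]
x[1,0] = 15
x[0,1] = 73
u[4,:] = [70.22, -73.38, -57.73]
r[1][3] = -92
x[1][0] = 15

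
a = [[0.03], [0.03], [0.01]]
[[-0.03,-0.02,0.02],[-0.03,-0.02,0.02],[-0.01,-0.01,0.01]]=a @ [[-1.12,-0.72,0.80]]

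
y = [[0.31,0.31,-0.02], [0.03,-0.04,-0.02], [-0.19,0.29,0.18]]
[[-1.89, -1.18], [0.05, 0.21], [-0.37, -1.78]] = y @[[-1.94,-1.39], [-4.01,-2.84], [2.38,-6.76]]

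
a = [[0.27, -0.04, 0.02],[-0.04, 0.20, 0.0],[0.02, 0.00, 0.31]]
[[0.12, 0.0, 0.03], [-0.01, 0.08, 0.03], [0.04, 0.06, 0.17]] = a @ [[0.45, 0.06, 0.09], [0.06, 0.42, 0.19], [0.09, 0.19, 0.53]]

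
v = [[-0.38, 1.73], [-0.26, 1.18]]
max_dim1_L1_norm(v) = 2.11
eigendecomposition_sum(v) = [[0.00, -0.00],[0.00, -0.00]] + [[-0.38,1.73], [-0.26,1.18]]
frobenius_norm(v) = 2.14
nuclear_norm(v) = 2.14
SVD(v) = [[-0.83, -0.56], [-0.56, 0.83]] @ diag([2.1441314263968896, 0.0006529450493399414]) @ [[0.21,-0.98], [-0.98,-0.21]]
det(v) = 0.00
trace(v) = 0.80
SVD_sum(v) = [[-0.38, 1.73],[-0.26, 1.18]] + [[0.0,0.00],[-0.0,-0.00]]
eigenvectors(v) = [[-0.98, -0.83], [-0.22, -0.56]]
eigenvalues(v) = [0.0, 0.8]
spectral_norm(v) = 2.14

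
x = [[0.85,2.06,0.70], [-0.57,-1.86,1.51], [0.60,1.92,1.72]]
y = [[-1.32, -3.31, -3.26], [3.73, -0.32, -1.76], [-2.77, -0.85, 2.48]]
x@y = [[4.62, -4.07, -4.66], [-10.37, 1.20, 8.88], [1.61, -4.06, -1.07]]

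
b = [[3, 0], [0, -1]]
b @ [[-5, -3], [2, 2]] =[[-15, -9], [-2, -2]]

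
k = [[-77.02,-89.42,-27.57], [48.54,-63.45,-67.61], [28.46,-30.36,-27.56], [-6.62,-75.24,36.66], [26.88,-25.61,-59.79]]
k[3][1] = -75.24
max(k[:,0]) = 48.54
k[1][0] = 48.54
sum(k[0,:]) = -194.01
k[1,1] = -63.45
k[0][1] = -89.42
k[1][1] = -63.45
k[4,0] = 26.88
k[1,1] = -63.45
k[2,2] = -27.56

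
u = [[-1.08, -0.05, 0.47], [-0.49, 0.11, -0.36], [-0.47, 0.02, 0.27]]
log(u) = [[3.53j, 0.19+0.19j, (-0.48-1.32j)], [(2.36+2.13j), -1.38+0.12j, -4.13-0.80j], [(0.54+1.35j), (0.3+0.07j), -1.97-0.50j]]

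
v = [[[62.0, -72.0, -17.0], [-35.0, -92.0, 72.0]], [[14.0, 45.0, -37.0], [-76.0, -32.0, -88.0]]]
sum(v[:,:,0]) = -35.0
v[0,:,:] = [[62.0, -72.0, -17.0], [-35.0, -92.0, 72.0]]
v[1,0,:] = [14.0, 45.0, -37.0]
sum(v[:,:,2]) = -70.0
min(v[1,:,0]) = -76.0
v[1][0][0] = 14.0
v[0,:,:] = [[62.0, -72.0, -17.0], [-35.0, -92.0, 72.0]]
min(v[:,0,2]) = -37.0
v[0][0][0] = 62.0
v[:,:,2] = [[-17.0, 72.0], [-37.0, -88.0]]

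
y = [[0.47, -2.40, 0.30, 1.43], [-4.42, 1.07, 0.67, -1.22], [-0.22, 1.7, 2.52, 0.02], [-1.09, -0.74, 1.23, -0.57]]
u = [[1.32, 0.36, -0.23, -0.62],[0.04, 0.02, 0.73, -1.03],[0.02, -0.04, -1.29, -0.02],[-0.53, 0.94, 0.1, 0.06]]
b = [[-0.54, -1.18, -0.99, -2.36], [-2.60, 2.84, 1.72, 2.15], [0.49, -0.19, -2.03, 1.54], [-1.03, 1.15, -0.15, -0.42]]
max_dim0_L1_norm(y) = 6.2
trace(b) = -0.15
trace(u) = 0.11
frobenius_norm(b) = 6.32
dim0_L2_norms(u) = [1.42, 1.01, 1.5, 1.2]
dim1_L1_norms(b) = [5.07, 9.31, 4.25, 2.75]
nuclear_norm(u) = 4.95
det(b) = -17.35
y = b @ u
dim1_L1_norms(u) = [2.53, 1.82, 1.37, 1.63]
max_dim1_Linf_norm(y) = 4.42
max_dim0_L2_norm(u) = 1.5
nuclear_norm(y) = 11.59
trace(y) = 3.49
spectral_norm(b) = 5.23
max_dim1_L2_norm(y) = 4.76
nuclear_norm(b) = 10.67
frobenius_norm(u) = 2.60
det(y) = 32.65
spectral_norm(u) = 1.64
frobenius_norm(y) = 6.60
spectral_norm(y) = 5.27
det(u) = -1.88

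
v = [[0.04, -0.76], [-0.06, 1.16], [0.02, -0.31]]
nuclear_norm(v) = 1.43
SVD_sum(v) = [[0.04, -0.76], [-0.06, 1.16], [0.02, -0.31]] + [[0.00, 0.00], [0.00, 0.0], [0.00, 0.00]]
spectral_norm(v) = 1.42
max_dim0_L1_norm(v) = 2.23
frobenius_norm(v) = 1.42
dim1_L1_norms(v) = [0.8, 1.22, 0.33]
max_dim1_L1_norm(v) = 1.22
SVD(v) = [[-0.53, -0.01], [0.82, -0.26], [-0.22, -0.96]] @ diag([1.4229846668654917, 0.003825946380377336]) @ [[-0.05, 1.00], [-1.0, -0.05]]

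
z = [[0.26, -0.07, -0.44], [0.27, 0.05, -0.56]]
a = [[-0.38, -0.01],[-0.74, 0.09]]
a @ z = [[-0.1,0.03,0.17], [-0.17,0.06,0.28]]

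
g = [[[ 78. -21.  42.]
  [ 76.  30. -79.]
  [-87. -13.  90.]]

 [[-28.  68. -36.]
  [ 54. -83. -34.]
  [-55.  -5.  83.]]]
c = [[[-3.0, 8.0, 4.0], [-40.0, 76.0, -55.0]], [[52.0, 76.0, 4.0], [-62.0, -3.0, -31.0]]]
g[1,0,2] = -36.0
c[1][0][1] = 76.0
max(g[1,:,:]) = 83.0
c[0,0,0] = -3.0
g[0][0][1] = -21.0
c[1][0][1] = 76.0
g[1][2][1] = -5.0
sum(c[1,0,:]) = 132.0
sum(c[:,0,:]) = 141.0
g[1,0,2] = -36.0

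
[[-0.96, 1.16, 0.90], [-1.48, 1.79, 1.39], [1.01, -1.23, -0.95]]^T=[[-0.96,-1.48,1.01],  [1.16,1.79,-1.23],  [0.90,1.39,-0.95]]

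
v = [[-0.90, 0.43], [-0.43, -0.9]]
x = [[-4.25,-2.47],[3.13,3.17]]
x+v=[[-5.15, -2.04], [2.7, 2.27]]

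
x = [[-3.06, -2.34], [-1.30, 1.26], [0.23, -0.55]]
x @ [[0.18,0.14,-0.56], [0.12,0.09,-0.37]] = [[-0.83, -0.64, 2.58], [-0.08, -0.07, 0.26], [-0.02, -0.02, 0.07]]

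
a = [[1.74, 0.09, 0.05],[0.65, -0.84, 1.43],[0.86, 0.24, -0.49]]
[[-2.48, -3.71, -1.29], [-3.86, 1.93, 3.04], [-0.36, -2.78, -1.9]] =a @ [[-1.48, -2.05, -0.80], [1.66, -2.17, -0.22], [-1.05, 1.01, 2.36]]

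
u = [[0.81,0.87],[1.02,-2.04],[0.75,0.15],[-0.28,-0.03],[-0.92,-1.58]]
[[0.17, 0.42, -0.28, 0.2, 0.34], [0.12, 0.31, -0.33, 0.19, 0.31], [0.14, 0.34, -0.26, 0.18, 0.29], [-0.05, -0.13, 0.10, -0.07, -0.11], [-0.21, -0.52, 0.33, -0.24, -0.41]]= u @ [[0.18, 0.44, -0.34, 0.23, 0.38], [0.03, 0.07, -0.01, 0.02, 0.04]]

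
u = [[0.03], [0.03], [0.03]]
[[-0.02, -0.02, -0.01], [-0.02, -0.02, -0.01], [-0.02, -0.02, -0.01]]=u @ [[-0.62, -0.55, -0.27]]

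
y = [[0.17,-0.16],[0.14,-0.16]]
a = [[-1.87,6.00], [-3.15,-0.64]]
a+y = [[-1.7,  5.84], [-3.01,  -0.80]]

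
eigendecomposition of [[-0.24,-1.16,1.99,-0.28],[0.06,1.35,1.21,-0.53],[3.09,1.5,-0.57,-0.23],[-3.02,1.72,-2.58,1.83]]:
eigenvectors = [[(0.58+0j), -0.07-0.01j, -0.07+0.01j, 0.12+0.00j], [(0.19+0j), -0.79+0.00j, -0.79-0.00j, (0.21+0j)], [-0.78+0.00j, (-0.51-0.01j), (-0.51+0.01j), (0.32+0j)], [-0.12+0.00j, 0.32+0.08j, (0.32-0.08j), (0.92+0j)]]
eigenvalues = [(-3.24+0j), (2.35+0.07j), (2.35-0.07j), (0.92+0j)]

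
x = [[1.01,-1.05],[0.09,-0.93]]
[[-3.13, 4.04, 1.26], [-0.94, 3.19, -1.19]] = x @ [[-2.28, 0.49, 2.87], [0.79, -3.38, 1.56]]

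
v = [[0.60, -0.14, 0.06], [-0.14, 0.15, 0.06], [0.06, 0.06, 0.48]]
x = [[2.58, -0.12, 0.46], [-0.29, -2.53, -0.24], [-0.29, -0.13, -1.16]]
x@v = [[1.59, -0.35, 0.37], [0.17, -0.35, -0.28], [-0.23, -0.05, -0.58]]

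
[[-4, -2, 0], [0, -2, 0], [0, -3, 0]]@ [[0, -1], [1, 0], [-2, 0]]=[[-2, 4], [-2, 0], [-3, 0]]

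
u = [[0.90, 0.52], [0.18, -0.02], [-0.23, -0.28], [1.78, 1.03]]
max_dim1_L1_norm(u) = 2.81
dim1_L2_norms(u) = [1.04, 0.18, 0.36, 2.06]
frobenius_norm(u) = 2.34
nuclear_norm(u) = 2.50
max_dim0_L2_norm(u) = 2.02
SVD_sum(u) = [[0.90, 0.53], [0.13, 0.07], [-0.29, -0.17], [1.77, 1.04]] + [[0.0,-0.01], [0.05,-0.09], [0.06,-0.11], [0.01,-0.01]]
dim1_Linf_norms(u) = [0.9, 0.18, 0.28, 1.78]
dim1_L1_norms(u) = [1.42, 0.2, 0.51, 2.81]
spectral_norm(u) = 2.33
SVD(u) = [[-0.45, -0.04], [-0.06, -0.65], [0.15, -0.76], [-0.88, -0.06]] @ diag([2.333712680002524, 0.16608770934490608]) @ [[-0.86,-0.51], [-0.51,0.86]]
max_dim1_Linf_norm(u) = 1.78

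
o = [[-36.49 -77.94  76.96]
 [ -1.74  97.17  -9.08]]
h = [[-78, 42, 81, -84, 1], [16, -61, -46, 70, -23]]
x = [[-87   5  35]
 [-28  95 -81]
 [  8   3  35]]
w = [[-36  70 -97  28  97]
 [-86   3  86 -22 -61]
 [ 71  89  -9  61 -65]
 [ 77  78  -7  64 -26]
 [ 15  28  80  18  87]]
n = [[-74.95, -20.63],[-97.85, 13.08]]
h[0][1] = 42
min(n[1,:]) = -97.85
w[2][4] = -65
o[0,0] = -36.49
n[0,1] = -20.63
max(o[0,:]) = 76.96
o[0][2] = 76.96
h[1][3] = 70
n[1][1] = 13.08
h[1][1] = -61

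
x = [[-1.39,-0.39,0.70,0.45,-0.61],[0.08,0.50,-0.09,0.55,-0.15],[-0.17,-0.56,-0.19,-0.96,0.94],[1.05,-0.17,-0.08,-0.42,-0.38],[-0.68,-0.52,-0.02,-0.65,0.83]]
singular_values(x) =[2.08, 2.03, 0.89, 0.01, 0.0]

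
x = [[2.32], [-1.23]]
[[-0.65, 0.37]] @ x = [[-1.96]]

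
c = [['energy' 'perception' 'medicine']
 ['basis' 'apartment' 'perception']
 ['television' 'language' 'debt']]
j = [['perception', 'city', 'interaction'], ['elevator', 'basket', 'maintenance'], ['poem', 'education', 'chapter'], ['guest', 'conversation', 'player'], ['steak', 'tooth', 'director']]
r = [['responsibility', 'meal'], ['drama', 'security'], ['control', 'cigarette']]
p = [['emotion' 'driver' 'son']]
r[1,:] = ['drama', 'security']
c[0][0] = 'energy'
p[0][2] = 'son'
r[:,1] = ['meal', 'security', 'cigarette']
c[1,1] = 'apartment'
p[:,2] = ['son']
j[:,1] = ['city', 'basket', 'education', 'conversation', 'tooth']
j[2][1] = 'education'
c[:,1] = ['perception', 'apartment', 'language']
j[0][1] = 'city'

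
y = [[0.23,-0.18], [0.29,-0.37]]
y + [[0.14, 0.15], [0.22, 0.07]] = [[0.37, -0.03], [0.51, -0.3]]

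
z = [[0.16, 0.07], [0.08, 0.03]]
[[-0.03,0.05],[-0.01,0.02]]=z @ [[-0.15, 0.3], [-0.02, 0.02]]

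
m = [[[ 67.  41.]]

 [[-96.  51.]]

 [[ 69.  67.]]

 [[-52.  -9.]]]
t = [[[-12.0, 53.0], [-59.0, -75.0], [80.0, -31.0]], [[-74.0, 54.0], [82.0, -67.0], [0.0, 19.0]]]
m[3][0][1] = -9.0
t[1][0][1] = 54.0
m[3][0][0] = -52.0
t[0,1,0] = -59.0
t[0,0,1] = 53.0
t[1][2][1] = 19.0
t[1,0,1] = 54.0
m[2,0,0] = 69.0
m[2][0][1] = 67.0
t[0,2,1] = -31.0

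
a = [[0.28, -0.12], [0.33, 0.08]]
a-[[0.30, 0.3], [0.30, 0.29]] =[[-0.02,-0.42],  [0.03,-0.21]]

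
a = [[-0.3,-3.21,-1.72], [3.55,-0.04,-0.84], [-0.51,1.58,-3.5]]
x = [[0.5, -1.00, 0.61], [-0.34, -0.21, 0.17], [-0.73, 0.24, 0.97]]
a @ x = [[2.20, 0.56, -2.4], [2.4, -3.74, 1.34], [1.76, -0.66, -3.44]]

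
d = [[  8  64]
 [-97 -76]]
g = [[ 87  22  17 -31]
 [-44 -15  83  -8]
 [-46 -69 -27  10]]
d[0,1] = 64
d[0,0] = 8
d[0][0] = 8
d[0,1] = 64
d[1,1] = -76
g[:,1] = [22, -15, -69]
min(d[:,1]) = -76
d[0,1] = 64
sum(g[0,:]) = 95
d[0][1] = 64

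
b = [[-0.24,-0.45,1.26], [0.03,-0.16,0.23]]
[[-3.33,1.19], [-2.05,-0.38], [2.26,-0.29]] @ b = [[0.83,  1.31,  -3.92], [0.48,  0.98,  -2.67], [-0.55,  -0.97,  2.78]]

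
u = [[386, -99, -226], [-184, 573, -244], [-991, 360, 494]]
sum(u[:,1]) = 834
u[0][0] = 386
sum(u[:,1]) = 834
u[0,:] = [386, -99, -226]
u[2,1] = 360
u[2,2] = 494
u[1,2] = -244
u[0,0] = 386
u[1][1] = 573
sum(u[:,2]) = 24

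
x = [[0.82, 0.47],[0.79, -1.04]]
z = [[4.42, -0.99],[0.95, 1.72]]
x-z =[[-3.60,1.46], [-0.16,-2.76]]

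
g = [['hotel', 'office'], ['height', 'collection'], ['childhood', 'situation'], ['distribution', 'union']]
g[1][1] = 'collection'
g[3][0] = 'distribution'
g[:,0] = ['hotel', 'height', 'childhood', 'distribution']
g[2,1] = 'situation'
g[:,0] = ['hotel', 'height', 'childhood', 'distribution']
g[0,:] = ['hotel', 'office']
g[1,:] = ['height', 'collection']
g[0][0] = 'hotel'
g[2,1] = 'situation'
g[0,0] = 'hotel'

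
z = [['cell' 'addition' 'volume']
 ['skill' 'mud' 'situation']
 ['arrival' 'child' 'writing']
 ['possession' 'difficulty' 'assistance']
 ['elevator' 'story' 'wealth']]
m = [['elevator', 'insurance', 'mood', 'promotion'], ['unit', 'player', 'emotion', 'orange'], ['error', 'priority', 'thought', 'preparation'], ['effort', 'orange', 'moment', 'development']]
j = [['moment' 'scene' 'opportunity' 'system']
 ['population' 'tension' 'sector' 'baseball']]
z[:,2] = ['volume', 'situation', 'writing', 'assistance', 'wealth']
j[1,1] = 'tension'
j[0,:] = ['moment', 'scene', 'opportunity', 'system']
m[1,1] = 'player'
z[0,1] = 'addition'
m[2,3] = 'preparation'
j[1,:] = ['population', 'tension', 'sector', 'baseball']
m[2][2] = 'thought'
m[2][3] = 'preparation'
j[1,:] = ['population', 'tension', 'sector', 'baseball']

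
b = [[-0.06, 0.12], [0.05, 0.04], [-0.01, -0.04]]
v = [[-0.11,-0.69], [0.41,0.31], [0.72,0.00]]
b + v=[[-0.17, -0.57],[0.46, 0.35],[0.71, -0.04]]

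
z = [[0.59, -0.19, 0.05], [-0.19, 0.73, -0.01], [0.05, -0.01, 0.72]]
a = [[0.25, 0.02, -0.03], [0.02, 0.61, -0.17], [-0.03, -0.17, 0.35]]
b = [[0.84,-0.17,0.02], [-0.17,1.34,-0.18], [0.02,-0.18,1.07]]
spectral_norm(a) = 0.70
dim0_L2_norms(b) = [0.86, 1.36, 1.09]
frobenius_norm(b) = 1.94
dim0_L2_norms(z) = [0.62, 0.75, 0.72]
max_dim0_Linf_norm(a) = 0.61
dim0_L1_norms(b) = [1.03, 1.69, 1.27]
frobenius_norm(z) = 1.22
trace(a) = 1.21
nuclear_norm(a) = 1.21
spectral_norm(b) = 1.47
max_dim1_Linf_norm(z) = 0.73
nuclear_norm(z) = 2.04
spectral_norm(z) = 0.87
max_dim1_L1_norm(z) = 0.93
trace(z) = 2.04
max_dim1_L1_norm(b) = 1.69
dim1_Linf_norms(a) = [0.25, 0.61, 0.35]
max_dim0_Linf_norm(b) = 1.34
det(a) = 0.05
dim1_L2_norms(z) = [0.62, 0.75, 0.72]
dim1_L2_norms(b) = [0.86, 1.36, 1.09]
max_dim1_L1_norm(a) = 0.8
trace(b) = 3.25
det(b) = 1.15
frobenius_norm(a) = 0.79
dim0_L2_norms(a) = [0.25, 0.63, 0.39]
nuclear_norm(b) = 3.25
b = z + a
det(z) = 0.28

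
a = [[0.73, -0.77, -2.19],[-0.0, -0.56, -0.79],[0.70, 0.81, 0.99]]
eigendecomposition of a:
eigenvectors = [[(-0.81+0j), (-0.81-0j), (-0.29+0j)],[-0.18-0.15j, -0.18+0.15j, (0.86+0j)],[(0.04+0.54j), 0.04-0.54j, (-0.42+0j)]]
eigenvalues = [(0.67+1.31j), (0.67-1.31j), (-0.17+0j)]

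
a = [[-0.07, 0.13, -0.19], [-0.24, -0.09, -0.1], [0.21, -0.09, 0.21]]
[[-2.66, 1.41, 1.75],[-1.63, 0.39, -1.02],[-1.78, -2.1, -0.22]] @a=[[0.22, -0.63, 0.73],[-0.19, -0.16, 0.06],[0.58, -0.02, 0.50]]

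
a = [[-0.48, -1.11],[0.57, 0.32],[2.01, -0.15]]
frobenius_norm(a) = 2.44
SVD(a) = [[-0.29, 0.91], [0.28, -0.22], [0.92, 0.35]] @ diag([2.155786174179311, 1.142359825631719]) @ [[0.99, 0.12],[0.12, -0.99]]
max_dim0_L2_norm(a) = 2.14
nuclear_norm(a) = 3.30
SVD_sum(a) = [[-0.61, -0.08], [0.60, 0.08], [1.96, 0.25]] + [[0.13, -1.03], [-0.03, 0.24], [0.05, -0.40]]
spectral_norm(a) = 2.16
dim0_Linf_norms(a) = [2.01, 1.11]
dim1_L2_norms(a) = [1.21, 0.65, 2.02]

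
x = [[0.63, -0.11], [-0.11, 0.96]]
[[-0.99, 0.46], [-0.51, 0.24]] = x@[[-1.70, 0.79],  [-0.73, 0.34]]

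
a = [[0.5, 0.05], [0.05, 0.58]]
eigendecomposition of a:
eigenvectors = [[-0.90, -0.43], [0.43, -0.90]]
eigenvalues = [0.48, 0.6]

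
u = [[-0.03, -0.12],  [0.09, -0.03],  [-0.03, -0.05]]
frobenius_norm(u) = 0.17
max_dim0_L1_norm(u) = 0.2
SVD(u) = [[-0.91,-0.04], [-0.03,-0.99], [-0.41,0.16]] @ diag([0.13591158324202776, 0.09606269588474681]) @ [[0.27, 0.96], [-0.96, 0.27]]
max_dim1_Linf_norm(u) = 0.12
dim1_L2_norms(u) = [0.12, 0.09, 0.06]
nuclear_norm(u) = 0.23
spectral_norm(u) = 0.14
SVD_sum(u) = [[-0.03, -0.12], [-0.00, -0.0], [-0.02, -0.05]] + [[0.00,-0.00],[0.09,-0.03],[-0.01,0.0]]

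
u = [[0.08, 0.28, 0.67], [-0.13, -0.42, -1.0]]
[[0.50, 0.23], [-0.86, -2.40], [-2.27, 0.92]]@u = [[0.01, 0.04, 0.11], [0.24, 0.77, 1.82], [-0.30, -1.02, -2.44]]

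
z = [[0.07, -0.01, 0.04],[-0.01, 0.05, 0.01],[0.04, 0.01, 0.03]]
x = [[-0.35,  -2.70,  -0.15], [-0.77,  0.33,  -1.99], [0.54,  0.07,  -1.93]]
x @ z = [[-0.0, -0.13, -0.05], [-0.14, 0.0, -0.09], [-0.04, -0.02, -0.04]]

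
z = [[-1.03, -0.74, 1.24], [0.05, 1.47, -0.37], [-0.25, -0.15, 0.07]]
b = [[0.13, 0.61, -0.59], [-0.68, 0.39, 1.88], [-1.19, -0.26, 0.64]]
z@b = [[-1.11,-1.24,0.01], [-0.55,0.7,2.50], [-0.01,-0.23,-0.09]]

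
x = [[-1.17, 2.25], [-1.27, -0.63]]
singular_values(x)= [2.54, 1.42]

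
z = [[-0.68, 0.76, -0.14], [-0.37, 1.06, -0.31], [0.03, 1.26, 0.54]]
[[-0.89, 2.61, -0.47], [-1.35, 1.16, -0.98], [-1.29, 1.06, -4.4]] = z@[[-0.12, -3.95, -1.14], [-1.2, 0.21, -2.19], [0.41, 1.69, -2.98]]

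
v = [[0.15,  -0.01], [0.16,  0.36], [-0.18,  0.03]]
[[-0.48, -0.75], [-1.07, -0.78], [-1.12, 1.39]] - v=[[-0.63, -0.74], [-1.23, -1.14], [-0.94, 1.36]]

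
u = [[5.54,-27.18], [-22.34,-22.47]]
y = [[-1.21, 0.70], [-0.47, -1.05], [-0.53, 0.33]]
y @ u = [[-22.34, 17.16], [20.85, 36.37], [-10.31, 6.99]]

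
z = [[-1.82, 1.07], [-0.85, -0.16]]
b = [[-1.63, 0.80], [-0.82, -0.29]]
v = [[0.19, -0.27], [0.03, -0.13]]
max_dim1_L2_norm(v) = 0.33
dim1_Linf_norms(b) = [1.63, 0.82]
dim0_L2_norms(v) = [0.19, 0.3]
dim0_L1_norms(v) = [0.22, 0.4]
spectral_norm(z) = 2.22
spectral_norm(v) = 0.35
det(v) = -0.02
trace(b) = -1.92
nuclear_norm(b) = 2.51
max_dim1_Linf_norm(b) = 1.63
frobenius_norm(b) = 2.01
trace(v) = 0.06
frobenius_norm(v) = 0.36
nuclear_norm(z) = 2.76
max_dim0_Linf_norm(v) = 0.27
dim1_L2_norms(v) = [0.33, 0.13]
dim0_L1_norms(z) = [2.67, 1.23]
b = v + z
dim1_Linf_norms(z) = [1.82, 0.85]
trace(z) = -1.98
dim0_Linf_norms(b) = [1.63, 0.8]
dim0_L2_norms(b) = [1.82, 0.85]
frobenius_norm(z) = 2.28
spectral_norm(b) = 1.93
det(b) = 1.13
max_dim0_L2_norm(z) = 2.01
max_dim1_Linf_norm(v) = 0.27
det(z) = 1.20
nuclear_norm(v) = 0.40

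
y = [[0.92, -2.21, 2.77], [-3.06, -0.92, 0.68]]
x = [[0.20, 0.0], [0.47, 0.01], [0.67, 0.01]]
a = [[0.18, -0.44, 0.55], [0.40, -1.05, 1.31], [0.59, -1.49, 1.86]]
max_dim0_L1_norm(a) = 3.72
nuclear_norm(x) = 0.85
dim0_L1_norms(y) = [3.98, 3.13, 3.45]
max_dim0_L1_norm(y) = 3.98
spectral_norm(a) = 3.09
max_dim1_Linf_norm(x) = 0.67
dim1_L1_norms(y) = [5.9, 4.66]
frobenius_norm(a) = 3.09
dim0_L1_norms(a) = [1.17, 2.98, 3.72]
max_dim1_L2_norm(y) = 3.66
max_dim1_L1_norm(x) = 0.68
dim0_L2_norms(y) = [3.2, 2.39, 2.85]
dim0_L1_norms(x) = [1.34, 0.02]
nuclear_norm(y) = 6.92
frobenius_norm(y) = 4.91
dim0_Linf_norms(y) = [3.06, 2.21, 2.77]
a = x @ y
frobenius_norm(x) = 0.84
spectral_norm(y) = 3.71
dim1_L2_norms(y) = [3.66, 3.27]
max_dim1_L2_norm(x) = 0.67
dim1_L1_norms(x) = [0.2, 0.48, 0.68]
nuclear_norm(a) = 3.10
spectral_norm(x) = 0.84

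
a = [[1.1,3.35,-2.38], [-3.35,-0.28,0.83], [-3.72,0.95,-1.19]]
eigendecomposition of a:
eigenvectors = [[-0.13-0.40j, -0.13+0.40j, (0.38+0j)], [0.68+0.00j, (0.68-0j), 0.23+0.00j], [(0.59+0.11j), 0.59-0.11j, 0.90+0.00j]]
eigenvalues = [(1.07+2.12j), (1.07-2.12j), (-2.51+0j)]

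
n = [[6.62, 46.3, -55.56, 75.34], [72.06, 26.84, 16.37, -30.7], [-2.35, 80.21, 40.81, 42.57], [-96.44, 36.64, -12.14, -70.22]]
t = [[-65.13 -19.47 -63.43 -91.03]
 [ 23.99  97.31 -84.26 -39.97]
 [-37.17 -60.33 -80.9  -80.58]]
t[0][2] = -63.43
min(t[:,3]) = -91.03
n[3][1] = 36.64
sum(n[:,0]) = -20.109999999999985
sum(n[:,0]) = -20.109999999999985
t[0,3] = -91.03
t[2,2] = -80.9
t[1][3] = -39.97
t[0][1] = -19.47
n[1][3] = -30.7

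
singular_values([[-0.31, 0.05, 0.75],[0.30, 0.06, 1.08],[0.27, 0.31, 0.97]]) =[1.67, 0.46, 0.19]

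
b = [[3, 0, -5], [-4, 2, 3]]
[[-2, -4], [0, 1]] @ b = [[10, -8, -2], [-4, 2, 3]]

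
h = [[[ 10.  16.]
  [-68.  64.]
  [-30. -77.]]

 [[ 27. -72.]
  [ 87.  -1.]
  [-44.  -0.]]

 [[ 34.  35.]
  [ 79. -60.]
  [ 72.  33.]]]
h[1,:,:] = [[27.0, -72.0], [87.0, -1.0], [-44.0, -0.0]]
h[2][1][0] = 79.0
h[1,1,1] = -1.0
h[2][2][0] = 72.0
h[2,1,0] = 79.0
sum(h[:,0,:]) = 50.0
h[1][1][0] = 87.0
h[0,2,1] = -77.0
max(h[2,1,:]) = 79.0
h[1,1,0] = 87.0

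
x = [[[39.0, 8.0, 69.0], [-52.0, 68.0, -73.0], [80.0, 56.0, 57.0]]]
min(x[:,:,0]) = -52.0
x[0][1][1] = 68.0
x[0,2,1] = 56.0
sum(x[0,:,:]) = 252.0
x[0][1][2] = -73.0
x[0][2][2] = 57.0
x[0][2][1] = 56.0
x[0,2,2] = 57.0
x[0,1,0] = -52.0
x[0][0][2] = 69.0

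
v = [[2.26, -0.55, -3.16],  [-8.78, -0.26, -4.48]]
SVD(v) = [[-0.07, 1.00],[1.0, 0.07]] @ diag([9.879279393378772, 3.8758145811637488]) @ [[-0.9, -0.02, -0.43], [0.43, -0.15, -0.89]]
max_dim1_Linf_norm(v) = 8.78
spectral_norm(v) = 9.88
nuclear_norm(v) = 13.76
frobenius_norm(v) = 10.61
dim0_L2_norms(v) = [9.07, 0.61, 5.48]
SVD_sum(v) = [[0.6, 0.01, 0.29], [-8.89, -0.22, -4.25]] + [[1.66, -0.56, -3.45], [0.11, -0.04, -0.23]]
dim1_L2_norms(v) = [3.92, 9.86]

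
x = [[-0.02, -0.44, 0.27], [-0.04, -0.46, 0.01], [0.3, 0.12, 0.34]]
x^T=[[-0.02, -0.04, 0.30], [-0.44, -0.46, 0.12], [0.27, 0.01, 0.34]]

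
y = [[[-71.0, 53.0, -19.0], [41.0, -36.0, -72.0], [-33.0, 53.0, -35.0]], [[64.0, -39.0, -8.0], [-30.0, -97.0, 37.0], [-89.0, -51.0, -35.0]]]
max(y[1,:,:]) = 64.0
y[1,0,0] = 64.0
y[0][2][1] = 53.0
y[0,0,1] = 53.0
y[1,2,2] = -35.0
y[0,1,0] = 41.0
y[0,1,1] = -36.0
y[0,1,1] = -36.0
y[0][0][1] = 53.0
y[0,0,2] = -19.0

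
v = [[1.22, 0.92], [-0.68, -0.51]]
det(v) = 0.00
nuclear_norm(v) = 1.75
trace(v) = 0.71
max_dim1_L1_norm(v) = 2.14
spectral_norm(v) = 1.75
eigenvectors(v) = [[0.87, -0.60], [-0.49, 0.80]]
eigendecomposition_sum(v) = [[1.22, 0.93],[-0.68, -0.52]] + [[-0.0, -0.01], [0.00, 0.01]]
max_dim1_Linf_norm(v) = 1.22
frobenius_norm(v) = 1.75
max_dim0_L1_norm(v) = 1.9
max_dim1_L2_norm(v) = 1.53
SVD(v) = [[-0.87,  0.49], [0.49,  0.87]] @ diag([1.7485125732694258, 0.001944509894854523]) @ [[-0.80,-0.60], [-0.6,0.80]]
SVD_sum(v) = [[1.22, 0.92], [-0.68, -0.51]] + [[-0.0, 0.0], [-0.0, 0.00]]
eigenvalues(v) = [0.71, 0.0]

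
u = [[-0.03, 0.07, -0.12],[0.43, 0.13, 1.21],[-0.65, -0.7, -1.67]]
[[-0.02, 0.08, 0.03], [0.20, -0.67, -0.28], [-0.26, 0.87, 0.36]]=u @ [[-0.17, 0.54, 0.22], [-0.02, 0.05, 0.02], [0.23, -0.75, -0.31]]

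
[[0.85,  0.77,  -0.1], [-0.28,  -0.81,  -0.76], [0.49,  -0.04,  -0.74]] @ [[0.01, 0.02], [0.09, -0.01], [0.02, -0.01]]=[[0.08, 0.01], [-0.09, 0.01], [-0.01, 0.02]]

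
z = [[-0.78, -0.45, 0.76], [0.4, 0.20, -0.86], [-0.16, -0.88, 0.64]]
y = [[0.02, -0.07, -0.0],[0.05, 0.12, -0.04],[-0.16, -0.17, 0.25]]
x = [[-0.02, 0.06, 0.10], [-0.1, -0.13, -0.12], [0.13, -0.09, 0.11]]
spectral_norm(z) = 1.76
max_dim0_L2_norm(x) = 0.19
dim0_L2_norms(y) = [0.17, 0.22, 0.25]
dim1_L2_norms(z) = [1.18, 0.97, 1.1]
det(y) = 0.00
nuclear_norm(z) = 2.64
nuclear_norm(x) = 0.48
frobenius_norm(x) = 0.30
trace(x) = -0.04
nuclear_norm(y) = 0.48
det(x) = 0.00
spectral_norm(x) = 0.24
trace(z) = 0.06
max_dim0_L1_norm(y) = 0.36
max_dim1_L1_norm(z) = 1.99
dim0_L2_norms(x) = [0.17, 0.17, 0.19]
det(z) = 0.30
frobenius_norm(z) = 1.88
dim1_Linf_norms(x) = [0.1, 0.13, 0.13]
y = x @ z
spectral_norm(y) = 0.36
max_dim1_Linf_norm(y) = 0.25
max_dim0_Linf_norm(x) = 0.13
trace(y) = 0.39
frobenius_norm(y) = 0.38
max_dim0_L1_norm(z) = 2.26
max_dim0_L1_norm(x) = 0.33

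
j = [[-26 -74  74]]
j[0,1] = -74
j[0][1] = -74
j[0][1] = -74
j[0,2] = 74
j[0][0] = -26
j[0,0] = -26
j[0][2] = 74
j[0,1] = -74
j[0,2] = 74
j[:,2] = [74]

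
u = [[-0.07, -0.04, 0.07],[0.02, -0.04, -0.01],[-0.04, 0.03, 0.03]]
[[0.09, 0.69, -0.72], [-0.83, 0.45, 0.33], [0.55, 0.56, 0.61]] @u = [[0.04,-0.05,-0.02], [0.05,0.03,-0.05], [-0.05,-0.03,0.05]]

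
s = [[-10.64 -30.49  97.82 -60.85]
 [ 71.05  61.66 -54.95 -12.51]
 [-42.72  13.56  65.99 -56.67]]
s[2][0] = -42.72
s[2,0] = -42.72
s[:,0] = [-10.64, 71.05, -42.72]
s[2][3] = -56.67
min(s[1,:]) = -54.95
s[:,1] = [-30.49, 61.66, 13.56]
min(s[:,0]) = -42.72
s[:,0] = [-10.64, 71.05, -42.72]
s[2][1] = 13.56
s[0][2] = 97.82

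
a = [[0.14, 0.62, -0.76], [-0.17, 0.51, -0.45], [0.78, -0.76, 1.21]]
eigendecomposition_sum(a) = [[0.07+0.85j, (0.32-0.47j), (-0.38+0.71j)],  [-0.06+0.37j, 0.19-0.17j, (-0.24+0.26j)],  [0.41-0.53j, -0.44+0.11j, (0.59-0.22j)]] + [[0.07-0.85j, 0.32+0.47j, (-0.38-0.71j)], [(-0.06-0.37j), 0.19+0.17j, -0.24-0.26j], [0.41+0.53j, -0.44-0.11j, (0.59+0.22j)]] + [[0.01+0.00j, (-0.02-0j), -0.00+0.00j], [(-0.04-0j), (0.13+0j), 0.03-0.00j], [(-0.03-0j), (0.11+0j), 0.02-0.00j]]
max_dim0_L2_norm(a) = 1.5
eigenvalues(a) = [(0.85+0.47j), (0.85-0.47j), (0.16+0j)]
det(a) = 0.15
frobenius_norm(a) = 2.03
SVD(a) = [[0.45, -0.83, -0.32], [0.35, -0.16, 0.92], [-0.82, -0.53, 0.22]] @ diag([1.9513087824665485, 0.5430123777226052, 0.14398469748191534]) @ [[-0.33, 0.55, -0.77],[-0.92, -0.37, 0.13],[-0.21, 0.75, 0.63]]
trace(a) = 1.86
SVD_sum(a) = [[-0.29, 0.49, -0.67], [-0.22, 0.38, -0.52], [0.52, -0.89, 1.23]] + [[0.42, 0.17, -0.06], [0.08, 0.03, -0.01], [0.26, 0.10, -0.04]] + [[0.01, -0.03, -0.03], [-0.03, 0.10, 0.08], [-0.01, 0.02, 0.02]]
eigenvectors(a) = [[-0.74+0.00j, -0.74-0.00j, (-0.1+0j)], [(-0.32-0.08j), (-0.32+0.08j), 0.77+0.00j], [(0.43+0.39j), 0.43-0.39j, (0.63+0j)]]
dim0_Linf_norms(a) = [0.78, 0.76, 1.21]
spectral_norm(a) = 1.95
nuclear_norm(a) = 2.64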